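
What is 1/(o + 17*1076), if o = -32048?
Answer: -1/13756 ≈ -7.2696e-5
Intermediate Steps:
1/(o + 17*1076) = 1/(-32048 + 17*1076) = 1/(-32048 + 18292) = 1/(-13756) = -1/13756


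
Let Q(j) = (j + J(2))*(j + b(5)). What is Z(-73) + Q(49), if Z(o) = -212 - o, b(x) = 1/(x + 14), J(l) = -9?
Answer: 34639/19 ≈ 1823.1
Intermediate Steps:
b(x) = 1/(14 + x)
Q(j) = (-9 + j)*(1/19 + j) (Q(j) = (j - 9)*(j + 1/(14 + 5)) = (-9 + j)*(j + 1/19) = (-9 + j)*(1/19 + j))
Z(-73) + Q(49) = (-212 - 1*(-73)) + (-9/19 + 49² - 170/19*49) = (-212 + 73) + (-9/19 + 2401 - 8330/19) = -139 + 37280/19 = 34639/19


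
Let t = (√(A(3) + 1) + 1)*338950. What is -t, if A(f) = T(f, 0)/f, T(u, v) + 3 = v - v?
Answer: -338950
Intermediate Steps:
T(u, v) = -3 (T(u, v) = -3 + (v - v) = -3 + 0 = -3)
A(f) = -3/f
t = 338950 (t = (√(-3/3 + 1) + 1)*338950 = (√(-3*⅓ + 1) + 1)*338950 = (√(-1 + 1) + 1)*338950 = (√0 + 1)*338950 = (0 + 1)*338950 = 1*338950 = 338950)
-t = -1*338950 = -338950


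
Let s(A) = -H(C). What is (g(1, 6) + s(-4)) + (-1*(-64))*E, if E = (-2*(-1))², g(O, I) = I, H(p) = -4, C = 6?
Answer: 266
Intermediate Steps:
s(A) = 4 (s(A) = -1*(-4) = 4)
E = 4 (E = 2² = 4)
(g(1, 6) + s(-4)) + (-1*(-64))*E = (6 + 4) - 1*(-64)*4 = 10 + 64*4 = 10 + 256 = 266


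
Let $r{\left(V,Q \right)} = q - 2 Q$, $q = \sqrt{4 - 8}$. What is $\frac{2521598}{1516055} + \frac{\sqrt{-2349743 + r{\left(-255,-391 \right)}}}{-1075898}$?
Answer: $\frac{2521598}{1516055} - \frac{\sqrt{-2348961 + 2 i}}{1075898} \approx 1.6633 - 0.0014245 i$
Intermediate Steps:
$q = 2 i$ ($q = \sqrt{-4} = 2 i \approx 2.0 i$)
$r{\left(V,Q \right)} = - 2 Q + 2 i$ ($r{\left(V,Q \right)} = 2 i - 2 Q = - 2 Q + 2 i$)
$\frac{2521598}{1516055} + \frac{\sqrt{-2349743 + r{\left(-255,-391 \right)}}}{-1075898} = \frac{2521598}{1516055} + \frac{\sqrt{-2349743 + \left(\left(-2\right) \left(-391\right) + 2 i\right)}}{-1075898} = 2521598 \cdot \frac{1}{1516055} + \sqrt{-2349743 + \left(782 + 2 i\right)} \left(- \frac{1}{1075898}\right) = \frac{2521598}{1516055} + \sqrt{-2348961 + 2 i} \left(- \frac{1}{1075898}\right) = \frac{2521598}{1516055} - \frac{\sqrt{-2348961 + 2 i}}{1075898}$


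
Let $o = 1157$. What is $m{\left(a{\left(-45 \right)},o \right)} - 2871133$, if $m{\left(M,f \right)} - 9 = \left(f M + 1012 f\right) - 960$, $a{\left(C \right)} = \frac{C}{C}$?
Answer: $-1700043$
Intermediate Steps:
$a{\left(C \right)} = 1$
$m{\left(M,f \right)} = -951 + 1012 f + M f$ ($m{\left(M,f \right)} = 9 - \left(960 - 1012 f - f M\right) = 9 - \left(960 - 1012 f - M f\right) = 9 + \left(-960 + 1012 f + M f\right) = -951 + 1012 f + M f$)
$m{\left(a{\left(-45 \right)},o \right)} - 2871133 = \left(-951 + 1012 \cdot 1157 + 1 \cdot 1157\right) - 2871133 = \left(-951 + 1170884 + 1157\right) - 2871133 = 1171090 - 2871133 = -1700043$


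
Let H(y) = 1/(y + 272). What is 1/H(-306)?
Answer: -34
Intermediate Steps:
H(y) = 1/(272 + y)
1/H(-306) = 1/(1/(272 - 306)) = 1/(1/(-34)) = 1/(-1/34) = -34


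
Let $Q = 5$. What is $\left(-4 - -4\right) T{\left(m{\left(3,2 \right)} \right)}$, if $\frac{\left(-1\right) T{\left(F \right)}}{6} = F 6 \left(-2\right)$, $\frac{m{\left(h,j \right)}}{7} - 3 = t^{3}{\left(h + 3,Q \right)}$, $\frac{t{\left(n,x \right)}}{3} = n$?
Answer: $0$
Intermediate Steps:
$t{\left(n,x \right)} = 3 n$
$m{\left(h,j \right)} = 21 + 7 \left(9 + 3 h\right)^{3}$ ($m{\left(h,j \right)} = 21 + 7 \left(3 \left(h + 3\right)\right)^{3} = 21 + 7 \left(3 \left(3 + h\right)\right)^{3} = 21 + 7 \left(9 + 3 h\right)^{3}$)
$T{\left(F \right)} = 72 F$ ($T{\left(F \right)} = - 6 F 6 \left(-2\right) = - 6 \cdot 6 F \left(-2\right) = - 6 \left(- 12 F\right) = 72 F$)
$\left(-4 - -4\right) T{\left(m{\left(3,2 \right)} \right)} = \left(-4 - -4\right) 72 \left(21 + 189 \left(3 + 3\right)^{3}\right) = \left(-4 + 4\right) 72 \left(21 + 189 \cdot 6^{3}\right) = 0 \cdot 72 \left(21 + 189 \cdot 216\right) = 0 \cdot 72 \left(21 + 40824\right) = 0 \cdot 72 \cdot 40845 = 0 \cdot 2940840 = 0$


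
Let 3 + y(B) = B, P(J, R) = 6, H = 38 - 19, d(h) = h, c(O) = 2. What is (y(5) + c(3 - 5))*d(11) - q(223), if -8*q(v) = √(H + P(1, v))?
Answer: 357/8 ≈ 44.625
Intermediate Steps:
H = 19
y(B) = -3 + B
q(v) = -5/8 (q(v) = -√(19 + 6)/8 = -√25/8 = -⅛*5 = -5/8)
(y(5) + c(3 - 5))*d(11) - q(223) = ((-3 + 5) + 2)*11 - 1*(-5/8) = (2 + 2)*11 + 5/8 = 4*11 + 5/8 = 44 + 5/8 = 357/8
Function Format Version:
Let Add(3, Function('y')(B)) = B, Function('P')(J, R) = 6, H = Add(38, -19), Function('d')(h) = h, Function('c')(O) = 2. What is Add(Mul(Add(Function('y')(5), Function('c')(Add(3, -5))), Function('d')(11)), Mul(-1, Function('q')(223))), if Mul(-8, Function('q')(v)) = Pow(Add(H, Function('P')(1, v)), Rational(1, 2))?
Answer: Rational(357, 8) ≈ 44.625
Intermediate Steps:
H = 19
Function('y')(B) = Add(-3, B)
Function('q')(v) = Rational(-5, 8) (Function('q')(v) = Mul(Rational(-1, 8), Pow(Add(19, 6), Rational(1, 2))) = Mul(Rational(-1, 8), Pow(25, Rational(1, 2))) = Mul(Rational(-1, 8), 5) = Rational(-5, 8))
Add(Mul(Add(Function('y')(5), Function('c')(Add(3, -5))), Function('d')(11)), Mul(-1, Function('q')(223))) = Add(Mul(Add(Add(-3, 5), 2), 11), Mul(-1, Rational(-5, 8))) = Add(Mul(Add(2, 2), 11), Rational(5, 8)) = Add(Mul(4, 11), Rational(5, 8)) = Add(44, Rational(5, 8)) = Rational(357, 8)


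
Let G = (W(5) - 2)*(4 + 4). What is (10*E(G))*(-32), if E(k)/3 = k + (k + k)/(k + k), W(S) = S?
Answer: -24000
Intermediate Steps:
G = 24 (G = (5 - 2)*(4 + 4) = 3*8 = 24)
E(k) = 3 + 3*k (E(k) = 3*(k + (k + k)/(k + k)) = 3*(k + (2*k)/((2*k))) = 3*(k + (2*k)*(1/(2*k))) = 3*(k + 1) = 3*(1 + k) = 3 + 3*k)
(10*E(G))*(-32) = (10*(3 + 3*24))*(-32) = (10*(3 + 72))*(-32) = (10*75)*(-32) = 750*(-32) = -24000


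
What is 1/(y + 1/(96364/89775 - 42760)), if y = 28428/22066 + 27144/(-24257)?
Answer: 1027336964231119916/173903789613345681 ≈ 5.9075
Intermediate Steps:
y = 45309246/267627481 (y = 28428*(1/22066) + 27144*(-1/24257) = 14214/11033 - 27144/24257 = 45309246/267627481 ≈ 0.16930)
1/(y + 1/(96364/89775 - 42760)) = 1/(45309246/267627481 + 1/(96364/89775 - 42760)) = 1/(45309246/267627481 + 1/(-3838682636/89775)) = 1/(45309246/267627481 - 89775/3838682636) = 1/(173903789613345681/1027336964231119916) = 1027336964231119916/173903789613345681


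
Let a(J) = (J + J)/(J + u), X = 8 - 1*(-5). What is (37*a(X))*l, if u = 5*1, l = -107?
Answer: -51467/9 ≈ -5718.6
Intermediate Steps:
u = 5
X = 13 (X = 8 + 5 = 13)
a(J) = 2*J/(5 + J) (a(J) = (J + J)/(J + 5) = (2*J)/(5 + J) = 2*J/(5 + J))
(37*a(X))*l = (37*(2*13/(5 + 13)))*(-107) = (37*(2*13/18))*(-107) = (37*(2*13*(1/18)))*(-107) = (37*(13/9))*(-107) = (481/9)*(-107) = -51467/9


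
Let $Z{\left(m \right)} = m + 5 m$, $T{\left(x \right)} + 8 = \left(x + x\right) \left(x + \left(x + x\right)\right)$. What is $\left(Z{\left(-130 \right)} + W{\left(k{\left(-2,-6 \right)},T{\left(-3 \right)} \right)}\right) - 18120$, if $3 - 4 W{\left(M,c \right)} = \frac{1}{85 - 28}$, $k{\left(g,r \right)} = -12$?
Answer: $- \frac{2154515}{114} \approx -18899.0$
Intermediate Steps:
$T{\left(x \right)} = -8 + 6 x^{2}$ ($T{\left(x \right)} = -8 + \left(x + x\right) \left(x + \left(x + x\right)\right) = -8 + 2 x \left(x + 2 x\right) = -8 + 2 x 3 x = -8 + 6 x^{2}$)
$Z{\left(m \right)} = 6 m$
$W{\left(M,c \right)} = \frac{85}{114}$ ($W{\left(M,c \right)} = \frac{3}{4} - \frac{1}{4 \left(85 - 28\right)} = \frac{3}{4} - \frac{1}{4 \cdot 57} = \frac{3}{4} - \frac{1}{228} = \frac{85}{114}$)
$\left(Z{\left(-130 \right)} + W{\left(k{\left(-2,-6 \right)},T{\left(-3 \right)} \right)}\right) - 18120 = \left(6 \left(-130\right) + \frac{85}{114}\right) - 18120 = \left(-780 + \frac{85}{114}\right) - 18120 = - \frac{88835}{114} - 18120 = - \frac{2154515}{114}$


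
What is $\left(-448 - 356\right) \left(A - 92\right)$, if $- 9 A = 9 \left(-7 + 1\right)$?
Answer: $69144$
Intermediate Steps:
$A = 6$ ($A = - \frac{9 \left(-7 + 1\right)}{9} = - \frac{9 \left(-6\right)}{9} = \left(- \frac{1}{9}\right) \left(-54\right) = 6$)
$\left(-448 - 356\right) \left(A - 92\right) = \left(-448 - 356\right) \left(6 - 92\right) = \left(-804\right) \left(-86\right) = 69144$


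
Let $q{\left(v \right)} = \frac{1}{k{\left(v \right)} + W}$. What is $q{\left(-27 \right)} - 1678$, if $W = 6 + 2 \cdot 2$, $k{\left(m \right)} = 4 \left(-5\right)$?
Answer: $- \frac{16781}{10} \approx -1678.1$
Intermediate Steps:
$k{\left(m \right)} = -20$
$W = 10$ ($W = 6 + 4 = 10$)
$q{\left(v \right)} = - \frac{1}{10}$ ($q{\left(v \right)} = \frac{1}{-20 + 10} = \frac{1}{-10} = - \frac{1}{10}$)
$q{\left(-27 \right)} - 1678 = - \frac{1}{10} - 1678 = - \frac{16781}{10}$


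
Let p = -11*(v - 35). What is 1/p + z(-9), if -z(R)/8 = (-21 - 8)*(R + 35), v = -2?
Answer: 2455025/407 ≈ 6032.0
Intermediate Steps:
z(R) = 8120 + 232*R (z(R) = -8*(-21 - 8)*(R + 35) = -(-232)*(35 + R) = -8*(-1015 - 29*R) = 8120 + 232*R)
p = 407 (p = -11*(-2 - 35) = -11*(-37) = 407)
1/p + z(-9) = 1/407 + (8120 + 232*(-9)) = 1/407 + (8120 - 2088) = 1/407 + 6032 = 2455025/407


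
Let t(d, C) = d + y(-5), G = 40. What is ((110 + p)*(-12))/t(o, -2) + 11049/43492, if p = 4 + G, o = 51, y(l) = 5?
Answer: -1424187/43492 ≈ -32.746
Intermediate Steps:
p = 44 (p = 4 + 40 = 44)
t(d, C) = 5 + d (t(d, C) = d + 5 = 5 + d)
((110 + p)*(-12))/t(o, -2) + 11049/43492 = ((110 + 44)*(-12))/(5 + 51) + 11049/43492 = (154*(-12))/56 + 11049*(1/43492) = -1848*1/56 + 11049/43492 = -33 + 11049/43492 = -1424187/43492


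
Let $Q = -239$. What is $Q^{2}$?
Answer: $57121$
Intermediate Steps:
$Q^{2} = \left(-239\right)^{2} = 57121$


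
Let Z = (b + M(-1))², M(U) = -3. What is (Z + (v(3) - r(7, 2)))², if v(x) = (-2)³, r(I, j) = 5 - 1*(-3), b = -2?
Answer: 81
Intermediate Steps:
r(I, j) = 8 (r(I, j) = 5 + 3 = 8)
v(x) = -8
Z = 25 (Z = (-2 - 3)² = (-5)² = 25)
(Z + (v(3) - r(7, 2)))² = (25 + (-8 - 1*8))² = (25 + (-8 - 8))² = (25 - 16)² = 9² = 81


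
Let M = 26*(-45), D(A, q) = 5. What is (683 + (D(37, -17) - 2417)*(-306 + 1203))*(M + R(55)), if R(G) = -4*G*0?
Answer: 2530570770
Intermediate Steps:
R(G) = 0
M = -1170
(683 + (D(37, -17) - 2417)*(-306 + 1203))*(M + R(55)) = (683 + (5 - 2417)*(-306 + 1203))*(-1170 + 0) = (683 - 2412*897)*(-1170) = (683 - 2163564)*(-1170) = -2162881*(-1170) = 2530570770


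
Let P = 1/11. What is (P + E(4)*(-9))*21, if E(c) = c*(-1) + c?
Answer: 21/11 ≈ 1.9091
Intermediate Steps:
E(c) = 0 (E(c) = -c + c = 0)
P = 1/11 ≈ 0.090909
(P + E(4)*(-9))*21 = (1/11 + 0*(-9))*21 = (1/11 + 0)*21 = (1/11)*21 = 21/11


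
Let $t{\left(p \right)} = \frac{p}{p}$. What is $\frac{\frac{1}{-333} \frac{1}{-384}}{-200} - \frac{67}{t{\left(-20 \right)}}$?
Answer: $- \frac{1713484801}{25574400} \approx -67.0$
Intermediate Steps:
$t{\left(p \right)} = 1$
$\frac{\frac{1}{-333} \frac{1}{-384}}{-200} - \frac{67}{t{\left(-20 \right)}} = \frac{\frac{1}{-333} \frac{1}{-384}}{-200} - \frac{67}{1} = \left(- \frac{1}{333}\right) \left(- \frac{1}{384}\right) \left(- \frac{1}{200}\right) - 67 = \frac{1}{127872} \left(- \frac{1}{200}\right) - 67 = - \frac{1}{25574400} - 67 = - \frac{1713484801}{25574400}$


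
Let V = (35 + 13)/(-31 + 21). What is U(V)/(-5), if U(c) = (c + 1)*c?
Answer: -456/125 ≈ -3.6480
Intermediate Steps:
V = -24/5 (V = 48/(-10) = 48*(-⅒) = -24/5 ≈ -4.8000)
U(c) = c*(1 + c) (U(c) = (1 + c)*c = c*(1 + c))
U(V)/(-5) = (-24*(1 - 24/5)/5)/(-5) = -(-24)*(-19)/(25*5) = -⅕*456/25 = -456/125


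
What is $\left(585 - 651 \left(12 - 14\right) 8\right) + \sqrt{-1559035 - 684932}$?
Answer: $11001 + i \sqrt{2243967} \approx 11001.0 + 1498.0 i$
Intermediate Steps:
$\left(585 - 651 \left(12 - 14\right) 8\right) + \sqrt{-1559035 - 684932} = \left(585 - 651 \left(\left(-2\right) 8\right)\right) + \sqrt{-2243967} = \left(585 - -10416\right) + i \sqrt{2243967} = \left(585 + 10416\right) + i \sqrt{2243967} = 11001 + i \sqrt{2243967}$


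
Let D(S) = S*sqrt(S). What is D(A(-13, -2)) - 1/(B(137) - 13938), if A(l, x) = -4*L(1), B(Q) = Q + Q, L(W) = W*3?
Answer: 1/13664 - 24*I*sqrt(3) ≈ 7.3185e-5 - 41.569*I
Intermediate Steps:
L(W) = 3*W
B(Q) = 2*Q
A(l, x) = -12
D(S) = S**(3/2)
D(A(-13, -2)) - 1/(B(137) - 13938) = (-12)**(3/2) - 1/(2*137 - 13938) = -24*I*sqrt(3) - 1/(274 - 13938) = -24*I*sqrt(3) - 1/(-13664) = -24*I*sqrt(3) - 1*(-1/13664) = -24*I*sqrt(3) + 1/13664 = 1/13664 - 24*I*sqrt(3)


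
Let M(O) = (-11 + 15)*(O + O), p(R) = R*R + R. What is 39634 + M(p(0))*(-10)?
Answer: 39634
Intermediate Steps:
p(R) = R + R² (p(R) = R² + R = R + R²)
M(O) = 8*O (M(O) = 4*(2*O) = 8*O)
39634 + M(p(0))*(-10) = 39634 + (8*(0*(1 + 0)))*(-10) = 39634 + (8*(0*1))*(-10) = 39634 + (8*0)*(-10) = 39634 + 0*(-10) = 39634 + 0 = 39634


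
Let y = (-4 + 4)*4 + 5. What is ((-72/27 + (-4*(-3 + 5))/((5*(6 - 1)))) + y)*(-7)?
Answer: -1057/75 ≈ -14.093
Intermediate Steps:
y = 5 (y = 0*4 + 5 = 0 + 5 = 5)
((-72/27 + (-4*(-3 + 5))/((5*(6 - 1)))) + y)*(-7) = ((-72/27 + (-4*(-3 + 5))/((5*(6 - 1)))) + 5)*(-7) = ((-72*1/27 + (-4*2)/((5*5))) + 5)*(-7) = ((-8/3 - 8/25) + 5)*(-7) = (-224/75 + 5)*(-7) = (151/75)*(-7) = -1057/75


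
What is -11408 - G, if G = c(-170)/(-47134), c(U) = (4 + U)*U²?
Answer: -271251036/23567 ≈ -11510.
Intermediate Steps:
c(U) = U²*(4 + U)
G = 2398700/23567 (G = ((-170)²*(4 - 170))/(-47134) = (28900*(-166))*(-1/47134) = -4797400*(-1/47134) = 2398700/23567 ≈ 101.78)
-11408 - G = -11408 - 1*2398700/23567 = -11408 - 2398700/23567 = -271251036/23567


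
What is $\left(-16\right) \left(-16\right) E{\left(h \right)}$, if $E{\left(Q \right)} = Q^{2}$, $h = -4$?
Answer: $4096$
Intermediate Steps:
$\left(-16\right) \left(-16\right) E{\left(h \right)} = \left(-16\right) \left(-16\right) \left(-4\right)^{2} = 256 \cdot 16 = 4096$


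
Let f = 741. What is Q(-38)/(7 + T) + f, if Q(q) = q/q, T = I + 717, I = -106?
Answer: 457939/618 ≈ 741.00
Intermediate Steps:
T = 611 (T = -106 + 717 = 611)
Q(q) = 1
Q(-38)/(7 + T) + f = 1/(7 + 611) + 741 = 1/618 + 741 = 457939/618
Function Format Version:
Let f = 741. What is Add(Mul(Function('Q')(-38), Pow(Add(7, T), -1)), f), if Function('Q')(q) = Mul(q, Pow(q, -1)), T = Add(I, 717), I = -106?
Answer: Rational(457939, 618) ≈ 741.00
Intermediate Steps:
T = 611 (T = Add(-106, 717) = 611)
Function('Q')(q) = 1
Add(Mul(Function('Q')(-38), Pow(Add(7, T), -1)), f) = Add(Mul(1, Pow(Add(7, 611), -1)), 741) = Add(Mul(1, Pow(618, -1)), 741) = Add(Mul(1, Rational(1, 618)), 741) = Add(Rational(1, 618), 741) = Rational(457939, 618)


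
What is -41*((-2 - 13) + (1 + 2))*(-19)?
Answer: -9348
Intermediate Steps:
-41*((-2 - 13) + (1 + 2))*(-19) = -41*(-15 + 3)*(-19) = -41*(-12)*(-19) = 492*(-19) = -9348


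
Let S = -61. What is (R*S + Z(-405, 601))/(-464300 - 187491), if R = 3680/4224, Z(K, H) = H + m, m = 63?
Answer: -11519/12290916 ≈ -0.00093720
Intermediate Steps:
Z(K, H) = 63 + H (Z(K, H) = H + 63 = 63 + H)
R = 115/132 (R = 3680*(1/4224) = 115/132 ≈ 0.87121)
(R*S + Z(-405, 601))/(-464300 - 187491) = ((115/132)*(-61) + (63 + 601))/(-464300 - 187491) = (-7015/132 + 664)/(-651791) = (80633/132)*(-1/651791) = -11519/12290916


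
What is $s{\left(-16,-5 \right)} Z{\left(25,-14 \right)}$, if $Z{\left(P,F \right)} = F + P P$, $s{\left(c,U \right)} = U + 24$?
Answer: $11609$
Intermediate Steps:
$s{\left(c,U \right)} = 24 + U$
$Z{\left(P,F \right)} = F + P^{2}$
$s{\left(-16,-5 \right)} Z{\left(25,-14 \right)} = \left(24 - 5\right) \left(-14 + 25^{2}\right) = 19 \left(-14 + 625\right) = 19 \cdot 611 = 11609$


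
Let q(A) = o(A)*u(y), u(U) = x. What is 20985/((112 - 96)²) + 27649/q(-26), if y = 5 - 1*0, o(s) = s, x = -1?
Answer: 3811877/3328 ≈ 1145.4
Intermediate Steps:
y = 5 (y = 5 + 0 = 5)
u(U) = -1
q(A) = -A (q(A) = A*(-1) = -A)
20985/((112 - 96)²) + 27649/q(-26) = 20985/((112 - 96)²) + 27649/((-1*(-26))) = 20985/(16²) + 27649/26 = 20985/256 + 27649*(1/26) = 20985*(1/256) + 27649/26 = 20985/256 + 27649/26 = 3811877/3328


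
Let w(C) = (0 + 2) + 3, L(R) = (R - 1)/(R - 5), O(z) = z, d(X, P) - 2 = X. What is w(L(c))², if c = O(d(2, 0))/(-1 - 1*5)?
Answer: 25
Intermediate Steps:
d(X, P) = 2 + X
c = -⅔ (c = (2 + 2)/(-1 - 1*5) = 4/(-1 - 5) = 4/(-6) = 4*(-⅙) = -⅔ ≈ -0.66667)
L(R) = (-1 + R)/(-5 + R)
w(C) = 5 (w(C) = 2 + 3 = 5)
w(L(c))² = 5² = 25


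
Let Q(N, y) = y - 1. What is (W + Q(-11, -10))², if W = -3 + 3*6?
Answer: 16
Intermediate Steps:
W = 15 (W = -3 + 18 = 15)
Q(N, y) = -1 + y
(W + Q(-11, -10))² = (15 + (-1 - 10))² = (15 - 11)² = 4² = 16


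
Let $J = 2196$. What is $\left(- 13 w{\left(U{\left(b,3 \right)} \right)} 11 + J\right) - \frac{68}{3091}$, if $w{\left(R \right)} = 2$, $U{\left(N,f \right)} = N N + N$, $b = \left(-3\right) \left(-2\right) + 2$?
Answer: $\frac{5903742}{3091} \approx 1910.0$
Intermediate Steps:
$b = 8$ ($b = 6 + 2 = 8$)
$U{\left(N,f \right)} = N + N^{2}$ ($U{\left(N,f \right)} = N^{2} + N = N + N^{2}$)
$\left(- 13 w{\left(U{\left(b,3 \right)} \right)} 11 + J\right) - \frac{68}{3091} = \left(\left(-13\right) 2 \cdot 11 + 2196\right) - \frac{68}{3091} = \left(\left(-26\right) 11 + 2196\right) - \frac{68}{3091} = \left(-286 + 2196\right) - \frac{68}{3091} = 1910 - \frac{68}{3091} = \frac{5903742}{3091}$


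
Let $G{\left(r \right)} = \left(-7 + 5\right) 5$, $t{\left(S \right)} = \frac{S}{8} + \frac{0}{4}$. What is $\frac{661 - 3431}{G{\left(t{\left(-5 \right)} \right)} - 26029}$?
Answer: $\frac{2770}{26039} \approx 0.10638$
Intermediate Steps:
$t{\left(S \right)} = \frac{S}{8}$ ($t{\left(S \right)} = S \frac{1}{8} + 0 \cdot \frac{1}{4} = \frac{S}{8} + 0 = \frac{S}{8}$)
$G{\left(r \right)} = -10$ ($G{\left(r \right)} = \left(-2\right) 5 = -10$)
$\frac{661 - 3431}{G{\left(t{\left(-5 \right)} \right)} - 26029} = \frac{661 - 3431}{-10 - 26029} = - \frac{2770}{-26039} = \left(-2770\right) \left(- \frac{1}{26039}\right) = \frac{2770}{26039}$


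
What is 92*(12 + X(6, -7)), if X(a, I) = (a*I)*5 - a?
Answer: -18768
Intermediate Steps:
X(a, I) = -a + 5*I*a (X(a, I) = (I*a)*5 - a = 5*I*a - a = -a + 5*I*a)
92*(12 + X(6, -7)) = 92*(12 + 6*(-1 + 5*(-7))) = 92*(12 + 6*(-1 - 35)) = 92*(12 + 6*(-36)) = 92*(12 - 216) = 92*(-204) = -18768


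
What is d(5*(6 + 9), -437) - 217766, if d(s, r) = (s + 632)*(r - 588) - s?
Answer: -942516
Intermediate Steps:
d(s, r) = -s + (-588 + r)*(632 + s) (d(s, r) = (632 + s)*(-588 + r) - s = (-588 + r)*(632 + s) - s = -s + (-588 + r)*(632 + s))
d(5*(6 + 9), -437) - 217766 = (-371616 - 2945*(6 + 9) + 632*(-437) - 2185*(6 + 9)) - 217766 = (-371616 - 2945*15 - 276184 - 2185*15) - 217766 = (-371616 - 589*75 - 276184 - 437*75) - 217766 = (-371616 - 44175 - 276184 - 32775) - 217766 = -724750 - 217766 = -942516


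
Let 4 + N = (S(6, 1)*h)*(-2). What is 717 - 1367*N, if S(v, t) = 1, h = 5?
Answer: 19855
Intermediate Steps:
N = -14 (N = -4 + (1*5)*(-2) = -4 + 5*(-2) = -4 - 10 = -14)
717 - 1367*N = 717 - 1367*(-14) = 717 + 19138 = 19855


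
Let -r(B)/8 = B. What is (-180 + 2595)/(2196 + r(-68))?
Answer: 483/548 ≈ 0.88139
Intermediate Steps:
r(B) = -8*B
(-180 + 2595)/(2196 + r(-68)) = (-180 + 2595)/(2196 - 8*(-68)) = 2415/(2196 + 544) = 2415/2740 = 2415*(1/2740) = 483/548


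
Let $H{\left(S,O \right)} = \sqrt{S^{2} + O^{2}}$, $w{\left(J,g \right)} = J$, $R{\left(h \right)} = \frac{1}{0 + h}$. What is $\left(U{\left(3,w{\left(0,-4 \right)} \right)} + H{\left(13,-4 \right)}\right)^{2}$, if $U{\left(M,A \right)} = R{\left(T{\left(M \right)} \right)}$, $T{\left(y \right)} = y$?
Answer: $\frac{1666}{9} + \frac{2 \sqrt{185}}{3} \approx 194.18$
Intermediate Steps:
$R{\left(h \right)} = \frac{1}{h}$
$U{\left(M,A \right)} = \frac{1}{M}$
$H{\left(S,O \right)} = \sqrt{O^{2} + S^{2}}$
$\left(U{\left(3,w{\left(0,-4 \right)} \right)} + H{\left(13,-4 \right)}\right)^{2} = \left(\frac{1}{3} + \sqrt{\left(-4\right)^{2} + 13^{2}}\right)^{2} = \left(\frac{1}{3} + \sqrt{16 + 169}\right)^{2} = \left(\frac{1}{3} + \sqrt{185}\right)^{2}$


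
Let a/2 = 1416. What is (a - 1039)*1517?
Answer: 2719981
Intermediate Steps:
a = 2832 (a = 2*1416 = 2832)
(a - 1039)*1517 = (2832 - 1039)*1517 = 1793*1517 = 2719981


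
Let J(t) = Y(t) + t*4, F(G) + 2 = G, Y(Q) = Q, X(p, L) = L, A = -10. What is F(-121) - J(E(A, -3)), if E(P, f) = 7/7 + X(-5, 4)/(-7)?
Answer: -876/7 ≈ -125.14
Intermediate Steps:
E(P, f) = 3/7 (E(P, f) = 7/7 + 4/(-7) = 7*(⅐) + 4*(-⅐) = 1 - 4/7 = 3/7)
F(G) = -2 + G
J(t) = 5*t (J(t) = t + t*4 = t + 4*t = 5*t)
F(-121) - J(E(A, -3)) = (-2 - 121) - 5*3/7 = -123 - 1*15/7 = -123 - 15/7 = -876/7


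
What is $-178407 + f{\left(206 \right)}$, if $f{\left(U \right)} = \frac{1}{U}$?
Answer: $- \frac{36751841}{206} \approx -1.7841 \cdot 10^{5}$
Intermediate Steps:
$-178407 + f{\left(206 \right)} = -178407 + \frac{1}{206} = - \frac{36751841}{206}$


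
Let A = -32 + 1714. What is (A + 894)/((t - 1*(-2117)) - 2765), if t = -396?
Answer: -644/261 ≈ -2.4674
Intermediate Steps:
A = 1682
(A + 894)/((t - 1*(-2117)) - 2765) = (1682 + 894)/((-396 - 1*(-2117)) - 2765) = 2576/((-396 + 2117) - 2765) = 2576/(1721 - 2765) = 2576/(-1044) = 2576*(-1/1044) = -644/261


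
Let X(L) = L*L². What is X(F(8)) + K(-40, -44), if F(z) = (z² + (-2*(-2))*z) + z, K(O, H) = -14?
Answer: 1124850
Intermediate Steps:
F(z) = z² + 5*z (F(z) = (z² + 4*z) + z = z² + 5*z)
X(L) = L³
X(F(8)) + K(-40, -44) = (8*(5 + 8))³ - 14 = (8*13)³ - 14 = 104³ - 14 = 1124864 - 14 = 1124850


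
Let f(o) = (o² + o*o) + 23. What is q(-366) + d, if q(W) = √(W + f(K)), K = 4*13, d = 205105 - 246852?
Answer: -41747 + √5065 ≈ -41676.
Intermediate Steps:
d = -41747
K = 52
f(o) = 23 + 2*o² (f(o) = (o² + o²) + 23 = 2*o² + 23 = 23 + 2*o²)
q(W) = √(5431 + W) (q(W) = √(W + (23 + 2*52²)) = √(W + (23 + 2*2704)) = √(W + (23 + 5408)) = √(W + 5431) = √(5431 + W))
q(-366) + d = √(5431 - 366) - 41747 = √5065 - 41747 = -41747 + √5065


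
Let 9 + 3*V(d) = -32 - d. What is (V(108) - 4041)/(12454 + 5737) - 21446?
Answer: -1170384830/54573 ≈ -21446.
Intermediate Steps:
V(d) = -41/3 - d/3 (V(d) = -3 + (-32 - d)/3 = -3 + (-32/3 - d/3) = -41/3 - d/3)
(V(108) - 4041)/(12454 + 5737) - 21446 = ((-41/3 - 1/3*108) - 4041)/(12454 + 5737) - 21446 = ((-41/3 - 36) - 4041)/18191 - 21446 = (-149/3 - 4041)*(1/18191) - 21446 = -12272/3*1/18191 - 21446 = -12272/54573 - 21446 = -1170384830/54573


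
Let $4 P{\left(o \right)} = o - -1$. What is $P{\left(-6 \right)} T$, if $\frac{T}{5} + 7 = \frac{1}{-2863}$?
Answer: $\frac{250525}{5726} \approx 43.752$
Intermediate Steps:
$P{\left(o \right)} = \frac{1}{4} + \frac{o}{4}$ ($P{\left(o \right)} = \frac{o - -1}{4} = \frac{o + 1}{4} = \frac{1 + o}{4} = \frac{1}{4} + \frac{o}{4}$)
$T = - \frac{100210}{2863}$ ($T = -35 + \frac{5}{-2863} = -35 + 5 \left(- \frac{1}{2863}\right) = -35 - \frac{5}{2863} = - \frac{100210}{2863} \approx -35.002$)
$P{\left(-6 \right)} T = \left(\frac{1}{4} + \frac{1}{4} \left(-6\right)\right) \left(- \frac{100210}{2863}\right) = \left(\frac{1}{4} - \frac{3}{2}\right) \left(- \frac{100210}{2863}\right) = \left(- \frac{5}{4}\right) \left(- \frac{100210}{2863}\right) = \frac{250525}{5726}$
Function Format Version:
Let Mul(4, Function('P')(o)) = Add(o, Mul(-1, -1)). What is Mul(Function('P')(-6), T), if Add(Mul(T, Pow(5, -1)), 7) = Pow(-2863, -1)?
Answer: Rational(250525, 5726) ≈ 43.752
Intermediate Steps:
Function('P')(o) = Add(Rational(1, 4), Mul(Rational(1, 4), o)) (Function('P')(o) = Mul(Rational(1, 4), Add(o, Mul(-1, -1))) = Mul(Rational(1, 4), Add(o, 1)) = Mul(Rational(1, 4), Add(1, o)) = Add(Rational(1, 4), Mul(Rational(1, 4), o)))
T = Rational(-100210, 2863) (T = Add(-35, Mul(5, Pow(-2863, -1))) = Add(-35, Mul(5, Rational(-1, 2863))) = Add(-35, Rational(-5, 2863)) = Rational(-100210, 2863) ≈ -35.002)
Mul(Function('P')(-6), T) = Mul(Add(Rational(1, 4), Mul(Rational(1, 4), -6)), Rational(-100210, 2863)) = Mul(Add(Rational(1, 4), Rational(-3, 2)), Rational(-100210, 2863)) = Mul(Rational(-5, 4), Rational(-100210, 2863)) = Rational(250525, 5726)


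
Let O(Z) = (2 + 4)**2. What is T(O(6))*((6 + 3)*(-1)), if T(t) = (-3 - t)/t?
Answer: 39/4 ≈ 9.7500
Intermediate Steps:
O(Z) = 36 (O(Z) = 6**2 = 36)
T(t) = (-3 - t)/t
T(O(6))*((6 + 3)*(-1)) = ((-3 - 1*36)/36)*((6 + 3)*(-1)) = ((-3 - 36)/36)*(9*(-1)) = ((1/36)*(-39))*(-9) = -13/12*(-9) = 39/4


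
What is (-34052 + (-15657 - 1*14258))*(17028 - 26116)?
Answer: 581332096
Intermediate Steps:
(-34052 + (-15657 - 1*14258))*(17028 - 26116) = (-34052 + (-15657 - 14258))*(-9088) = (-34052 - 29915)*(-9088) = -63967*(-9088) = 581332096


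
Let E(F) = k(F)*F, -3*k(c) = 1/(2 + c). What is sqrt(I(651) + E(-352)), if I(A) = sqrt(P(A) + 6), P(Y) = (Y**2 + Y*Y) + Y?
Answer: sqrt(-3696 + 33075*sqrt(94251))/105 ≈ 30.343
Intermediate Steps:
k(c) = -1/(3*(2 + c))
P(Y) = Y + 2*Y**2 (P(Y) = (Y**2 + Y**2) + Y = 2*Y**2 + Y = Y + 2*Y**2)
I(A) = sqrt(6 + A*(1 + 2*A)) (I(A) = sqrt(A*(1 + 2*A) + 6) = sqrt(6 + A*(1 + 2*A)))
E(F) = -F/(6 + 3*F) (E(F) = (-1/(6 + 3*F))*F = -F/(6 + 3*F))
sqrt(I(651) + E(-352)) = sqrt(sqrt(6 + 651*(1 + 2*651)) - 1*(-352)/(6 + 3*(-352))) = sqrt(sqrt(6 + 651*(1 + 1302)) - 1*(-352)/(6 - 1056)) = sqrt(sqrt(6 + 651*1303) - 1*(-352)/(-1050)) = sqrt(sqrt(6 + 848253) - 1*(-352)*(-1/1050)) = sqrt(sqrt(848259) - 176/525) = sqrt(3*sqrt(94251) - 176/525) = sqrt(-176/525 + 3*sqrt(94251))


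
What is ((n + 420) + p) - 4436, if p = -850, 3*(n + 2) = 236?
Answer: -14368/3 ≈ -4789.3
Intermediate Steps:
n = 230/3 (n = -2 + (1/3)*236 = -2 + 236/3 = 230/3 ≈ 76.667)
((n + 420) + p) - 4436 = ((230/3 + 420) - 850) - 4436 = (1490/3 - 850) - 4436 = -1060/3 - 4436 = -14368/3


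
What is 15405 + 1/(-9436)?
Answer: 145361579/9436 ≈ 15405.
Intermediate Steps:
15405 + 1/(-9436) = 15405 - 1/9436 = 145361579/9436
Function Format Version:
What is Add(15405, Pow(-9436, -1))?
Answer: Rational(145361579, 9436) ≈ 15405.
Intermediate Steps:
Add(15405, Pow(-9436, -1)) = Add(15405, Rational(-1, 9436)) = Rational(145361579, 9436)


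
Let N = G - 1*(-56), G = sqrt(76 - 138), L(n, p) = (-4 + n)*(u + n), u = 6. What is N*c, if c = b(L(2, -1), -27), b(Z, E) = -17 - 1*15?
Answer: -1792 - 32*I*sqrt(62) ≈ -1792.0 - 251.97*I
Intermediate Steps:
L(n, p) = (-4 + n)*(6 + n)
b(Z, E) = -32 (b(Z, E) = -17 - 15 = -32)
c = -32
G = I*sqrt(62) (G = sqrt(-62) = I*sqrt(62) ≈ 7.874*I)
N = 56 + I*sqrt(62) (N = I*sqrt(62) - 1*(-56) = I*sqrt(62) + 56 = 56 + I*sqrt(62) ≈ 56.0 + 7.874*I)
N*c = (56 + I*sqrt(62))*(-32) = -1792 - 32*I*sqrt(62)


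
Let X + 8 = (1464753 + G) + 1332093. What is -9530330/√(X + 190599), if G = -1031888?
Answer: -9530330*√1955549/1955549 ≈ -6815.1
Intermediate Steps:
X = 1764950 (X = -8 + ((1464753 - 1031888) + 1332093) = -8 + (432865 + 1332093) = -8 + 1764958 = 1764950)
-9530330/√(X + 190599) = -9530330/√(1764950 + 190599) = -9530330*√1955549/1955549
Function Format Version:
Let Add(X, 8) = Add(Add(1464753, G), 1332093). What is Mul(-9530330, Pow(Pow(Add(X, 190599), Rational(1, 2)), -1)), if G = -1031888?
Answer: Mul(Rational(-9530330, 1955549), Pow(1955549, Rational(1, 2))) ≈ -6815.1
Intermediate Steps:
X = 1764950 (X = Add(-8, Add(Add(1464753, -1031888), 1332093)) = Add(-8, Add(432865, 1332093)) = Add(-8, 1764958) = 1764950)
Mul(-9530330, Pow(Pow(Add(X, 190599), Rational(1, 2)), -1)) = Mul(-9530330, Pow(Pow(Add(1764950, 190599), Rational(1, 2)), -1)) = Mul(-9530330, Pow(Pow(1955549, Rational(1, 2)), -1)) = Mul(-9530330, Mul(Rational(1, 1955549), Pow(1955549, Rational(1, 2)))) = Mul(Rational(-9530330, 1955549), Pow(1955549, Rational(1, 2)))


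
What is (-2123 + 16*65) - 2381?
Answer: -3464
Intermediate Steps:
(-2123 + 16*65) - 2381 = (-2123 + 1040) - 2381 = -1083 - 2381 = -3464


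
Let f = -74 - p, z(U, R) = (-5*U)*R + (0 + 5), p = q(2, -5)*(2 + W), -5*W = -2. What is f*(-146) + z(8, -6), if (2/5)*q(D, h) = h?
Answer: 6669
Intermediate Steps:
W = ⅖ (W = -⅕*(-2) = ⅖ ≈ 0.40000)
q(D, h) = 5*h/2
p = -30 (p = ((5/2)*(-5))*(2 + ⅖) = -25/2*12/5 = -30)
z(U, R) = 5 - 5*R*U (z(U, R) = -5*R*U + 5 = 5 - 5*R*U)
f = -44 (f = -74 - 1*(-30) = -74 + 30 = -44)
f*(-146) + z(8, -6) = -44*(-146) + (5 - 5*(-6)*8) = 6424 + (5 + 240) = 6424 + 245 = 6669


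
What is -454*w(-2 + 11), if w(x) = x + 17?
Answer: -11804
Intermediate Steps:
w(x) = 17 + x
-454*w(-2 + 11) = -454*(17 + (-2 + 11)) = -454*(17 + 9) = -454*26 = -11804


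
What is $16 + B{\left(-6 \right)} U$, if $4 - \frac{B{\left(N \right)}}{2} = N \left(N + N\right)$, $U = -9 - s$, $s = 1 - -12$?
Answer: $3008$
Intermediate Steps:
$s = 13$ ($s = 1 + 12 = 13$)
$U = -22$ ($U = -9 - 13 = -22$)
$B{\left(N \right)} = 8 - 4 N^{2}$ ($B{\left(N \right)} = 8 - 2 N \left(N + N\right) = 8 - 2 N 2 N = 8 - 2 \cdot 2 N^{2} = 8 - 4 N^{2}$)
$16 + B{\left(-6 \right)} U = 16 + \left(8 - 4 \left(-6\right)^{2}\right) \left(-22\right) = 16 + \left(8 - 144\right) \left(-22\right) = 16 - -2992 = 16 + 2992 = 3008$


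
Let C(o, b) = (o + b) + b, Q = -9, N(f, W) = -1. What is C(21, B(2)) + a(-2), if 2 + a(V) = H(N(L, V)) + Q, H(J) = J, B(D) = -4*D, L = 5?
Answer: -7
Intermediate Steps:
a(V) = -12 (a(V) = -2 + (-1 - 9) = -2 - 10 = -12)
C(o, b) = o + 2*b (C(o, b) = (b + o) + b = o + 2*b)
C(21, B(2)) + a(-2) = (21 + 2*(-4*2)) - 12 = (21 + 2*(-8)) - 12 = (21 - 16) - 12 = 5 - 12 = -7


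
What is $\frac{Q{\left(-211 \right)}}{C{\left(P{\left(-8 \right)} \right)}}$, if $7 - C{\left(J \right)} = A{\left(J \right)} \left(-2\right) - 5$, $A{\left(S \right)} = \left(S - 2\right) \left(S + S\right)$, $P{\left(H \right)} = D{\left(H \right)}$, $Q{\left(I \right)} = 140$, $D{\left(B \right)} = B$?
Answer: $\frac{35}{83} \approx 0.42169$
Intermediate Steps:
$P{\left(H \right)} = H$
$A{\left(S \right)} = 2 S \left(-2 + S\right)$ ($A{\left(S \right)} = \left(-2 + S\right) 2 S = 2 S \left(-2 + S\right)$)
$C{\left(J \right)} = 12 + 4 J \left(-2 + J\right)$ ($C{\left(J \right)} = 7 - \left(2 J \left(-2 + J\right) \left(-2\right) - 5\right) = 7 - \left(- 4 J \left(-2 + J\right) - 5\right) = 7 - \left(-5 - 4 J \left(-2 + J\right)\right) = 7 + \left(5 + 4 J \left(-2 + J\right)\right) = 12 + 4 J \left(-2 + J\right)$)
$\frac{Q{\left(-211 \right)}}{C{\left(P{\left(-8 \right)} \right)}} = \frac{140}{12 + 4 \left(-8\right) \left(-2 - 8\right)} = \frac{140}{12 + 4 \left(-8\right) \left(-10\right)} = \frac{140}{12 + 320} = \frac{140}{332} = 140 \cdot \frac{1}{332} = \frac{35}{83}$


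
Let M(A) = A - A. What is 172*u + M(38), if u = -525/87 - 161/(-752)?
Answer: -5458033/5452 ≈ -1001.1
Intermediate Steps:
M(A) = 0
u = -126931/21808 (u = -525*1/87 - 161*(-1/752) = -175/29 + 161/752 = -126931/21808 ≈ -5.8204)
172*u + M(38) = 172*(-126931/21808) + 0 = -5458033/5452 + 0 = -5458033/5452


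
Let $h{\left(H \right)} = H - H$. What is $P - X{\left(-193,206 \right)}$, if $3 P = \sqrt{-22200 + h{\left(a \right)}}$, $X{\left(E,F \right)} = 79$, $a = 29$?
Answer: $-79 + \frac{10 i \sqrt{222}}{3} \approx -79.0 + 49.666 i$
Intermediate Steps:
$h{\left(H \right)} = 0$
$P = \frac{10 i \sqrt{222}}{3}$ ($P = \frac{\sqrt{-22200 + 0}}{3} = \frac{\sqrt{-22200}}{3} = \frac{10 i \sqrt{222}}{3} \approx 49.666 i$)
$P - X{\left(-193,206 \right)} = \frac{10 i \sqrt{222}}{3} - 79 = -79 + \frac{10 i \sqrt{222}}{3}$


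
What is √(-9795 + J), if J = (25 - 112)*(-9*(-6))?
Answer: I*√14493 ≈ 120.39*I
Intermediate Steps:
J = -4698 (J = -87*54 = -4698)
√(-9795 + J) = √(-9795 - 4698) = √(-14493) = I*√14493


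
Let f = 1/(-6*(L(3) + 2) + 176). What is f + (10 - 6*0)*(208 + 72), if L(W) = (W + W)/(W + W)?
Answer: 442401/158 ≈ 2800.0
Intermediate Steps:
L(W) = 1 (L(W) = (2*W)/((2*W)) = (2*W)*(1/(2*W)) = 1)
f = 1/158 (f = 1/(-6*(1 + 2) + 176) = 1/(-6*3 + 176) = 1/(-18 + 176) = 1/158 ≈ 0.0063291)
f + (10 - 6*0)*(208 + 72) = 1/158 + (10 - 6*0)*(208 + 72) = 1/158 + (10 + 0)*280 = 1/158 + 10*280 = 1/158 + 2800 = 442401/158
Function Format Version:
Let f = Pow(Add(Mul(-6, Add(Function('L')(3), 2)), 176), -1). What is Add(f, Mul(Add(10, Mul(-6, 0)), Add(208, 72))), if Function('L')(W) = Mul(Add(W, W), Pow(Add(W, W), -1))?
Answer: Rational(442401, 158) ≈ 2800.0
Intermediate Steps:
Function('L')(W) = 1 (Function('L')(W) = Mul(Mul(2, W), Pow(Mul(2, W), -1)) = Mul(Mul(2, W), Mul(Rational(1, 2), Pow(W, -1))) = 1)
f = Rational(1, 158) (f = Pow(Add(Mul(-6, Add(1, 2)), 176), -1) = Pow(Add(Mul(-6, 3), 176), -1) = Pow(Add(-18, 176), -1) = Pow(158, -1) = Rational(1, 158) ≈ 0.0063291)
Add(f, Mul(Add(10, Mul(-6, 0)), Add(208, 72))) = Add(Rational(1, 158), Mul(Add(10, Mul(-6, 0)), Add(208, 72))) = Add(Rational(1, 158), Mul(Add(10, 0), 280)) = Add(Rational(1, 158), Mul(10, 280)) = Add(Rational(1, 158), 2800) = Rational(442401, 158)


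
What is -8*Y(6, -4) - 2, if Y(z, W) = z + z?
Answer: -98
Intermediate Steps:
Y(z, W) = 2*z
-8*Y(6, -4) - 2 = -16*6 - 2 = -8*12 - 2 = -96 - 2 = -98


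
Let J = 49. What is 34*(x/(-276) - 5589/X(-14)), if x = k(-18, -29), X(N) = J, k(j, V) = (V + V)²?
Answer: -14512900/3381 ≈ -4292.5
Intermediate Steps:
k(j, V) = 4*V² (k(j, V) = (2*V)² = 4*V²)
X(N) = 49
x = 3364 (x = 4*(-29)² = 4*841 = 3364)
34*(x/(-276) - 5589/X(-14)) = 34*(3364/(-276) - 5589/49) = 34*(3364*(-1/276) - 5589*1/49) = 34*(-841/69 - 5589/49) = 34*(-426850/3381) = -14512900/3381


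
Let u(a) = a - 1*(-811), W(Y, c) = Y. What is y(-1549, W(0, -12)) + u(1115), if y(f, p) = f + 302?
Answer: 679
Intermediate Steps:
y(f, p) = 302 + f
u(a) = 811 + a (u(a) = a + 811 = 811 + a)
y(-1549, W(0, -12)) + u(1115) = (302 - 1549) + (811 + 1115) = -1247 + 1926 = 679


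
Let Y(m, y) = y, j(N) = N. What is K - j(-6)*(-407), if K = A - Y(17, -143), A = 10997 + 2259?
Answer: 10957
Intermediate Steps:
A = 13256
K = 13399 (K = 13256 - 1*(-143) = 13256 + 143 = 13399)
K - j(-6)*(-407) = 13399 - (-6)*(-407) = 13399 - 1*2442 = 13399 - 2442 = 10957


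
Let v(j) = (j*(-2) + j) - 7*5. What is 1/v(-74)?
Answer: 1/39 ≈ 0.025641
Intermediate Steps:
v(j) = -35 - j (v(j) = (-2*j + j) - 35 = -j - 35 = -35 - j)
1/v(-74) = 1/(-35 - 1*(-74)) = 1/(-35 + 74) = 1/39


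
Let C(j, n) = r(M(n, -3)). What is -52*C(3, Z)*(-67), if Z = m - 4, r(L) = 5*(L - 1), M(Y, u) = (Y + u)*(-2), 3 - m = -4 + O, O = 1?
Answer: 17420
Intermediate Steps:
m = 6 (m = 3 - (-4 + 1) = 3 - 1*(-3) = 3 + 3 = 6)
M(Y, u) = -2*Y - 2*u
r(L) = -5 + 5*L (r(L) = 5*(-1 + L) = -5 + 5*L)
Z = 2 (Z = 6 - 4 = 2)
C(j, n) = 25 - 10*n (C(j, n) = -5 + 5*(-2*n - 2*(-3)) = -5 + 5*(-2*n + 6) = -5 + 5*(6 - 2*n) = -5 + (30 - 10*n) = 25 - 10*n)
-52*C(3, Z)*(-67) = -52*(25 - 10*2)*(-67) = -52*(25 - 20)*(-67) = -260*(-67) = -52*(-335) = 17420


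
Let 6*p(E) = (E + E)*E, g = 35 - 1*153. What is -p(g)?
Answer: -13924/3 ≈ -4641.3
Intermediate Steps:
g = -118 (g = 35 - 153 = -118)
p(E) = E**2/3 (p(E) = ((E + E)*E)/6 = ((2*E)*E)/6 = (2*E**2)/6 = E**2/3)
-p(g) = -(-118)**2/3 = -13924/3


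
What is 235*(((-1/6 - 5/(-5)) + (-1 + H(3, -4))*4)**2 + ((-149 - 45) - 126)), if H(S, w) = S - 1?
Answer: -2509565/36 ≈ -69710.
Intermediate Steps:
H(S, w) = -1 + S
235*(((-1/6 - 5/(-5)) + (-1 + H(3, -4))*4)**2 + ((-149 - 45) - 126)) = 235*(((-1/6 - 5/(-5)) + (-1 + (-1 + 3))*4)**2 + ((-149 - 45) - 126)) = 235*(((-1*1/6 - 5*(-1/5)) + (-1 + 2)*4)**2 + (-194 - 126)) = 235*(((-1/6 + 1) + 1*4)**2 - 320) = 235*((5/6 + 4)**2 - 320) = 235*((29/6)**2 - 320) = 235*(841/36 - 320) = 235*(-10679/36) = -2509565/36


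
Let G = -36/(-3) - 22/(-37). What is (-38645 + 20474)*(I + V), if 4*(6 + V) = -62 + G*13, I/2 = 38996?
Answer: -52449192333/37 ≈ -1.4175e+9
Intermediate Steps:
G = 466/37 (G = -36*(-⅓) - 22*(-1/37) = 12 + 22/37 = 466/37 ≈ 12.595)
I = 77992 (I = 2*38996 = 77992)
V = 719/37 (V = -6 + (-62 + (466/37)*13)/4 = -6 + (-62 + 6058/37)/4 = -6 + (¼)*(3764/37) = -6 + 941/37 = 719/37 ≈ 19.432)
(-38645 + 20474)*(I + V) = (-38645 + 20474)*(77992 + 719/37) = -18171*2886423/37 = -52449192333/37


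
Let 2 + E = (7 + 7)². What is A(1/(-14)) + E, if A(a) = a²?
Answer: 38025/196 ≈ 194.01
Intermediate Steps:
E = 194 (E = -2 + (7 + 7)² = -2 + 14² = -2 + 196 = 194)
A(1/(-14)) + E = (1/(-14))² + 194 = (-1/14)² + 194 = 1/196 + 194 = 38025/196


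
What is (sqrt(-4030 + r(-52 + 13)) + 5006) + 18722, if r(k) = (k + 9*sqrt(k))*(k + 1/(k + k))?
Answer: 23728 + sqrt(-1695746 - 237354*I*sqrt(39))/26 ≈ 23748.0 - 54.038*I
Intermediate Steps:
r(k) = (k + 1/(2*k))*(k + 9*sqrt(k)) (r(k) = (k + 9*sqrt(k))*(k + 1/(2*k)) = (k + 1/(2*k))*(k + 9*sqrt(k)))
(sqrt(-4030 + r(-52 + 13)) + 5006) + 18722 = (sqrt(-4030 + (1/2 + (-52 + 13)**2 + 9*(-52 + 13)**(3/2) + 9/(2*sqrt(-52 + 13)))) + 5006) + 18722 = (sqrt(-4030 + (1/2 + (-39)**2 + 9*(-39)**(3/2) + 9/(2*sqrt(-39)))) + 5006) + 18722 = (sqrt(-4030 + (1/2 + 1521 + 9*(-39*I*sqrt(39)) + 9*(-I*sqrt(39)/39)/2)) + 5006) + 18722 = (sqrt(-4030 + (1/2 + 1521 - 351*I*sqrt(39) - 3*I*sqrt(39)/26)) + 5006) + 18722 = (sqrt(-4030 + (3043/2 - 9129*I*sqrt(39)/26)) + 5006) + 18722 = (sqrt(-5017/2 - 9129*I*sqrt(39)/26) + 5006) + 18722 = (5006 + sqrt(-5017/2 - 9129*I*sqrt(39)/26)) + 18722 = 23728 + sqrt(-5017/2 - 9129*I*sqrt(39)/26)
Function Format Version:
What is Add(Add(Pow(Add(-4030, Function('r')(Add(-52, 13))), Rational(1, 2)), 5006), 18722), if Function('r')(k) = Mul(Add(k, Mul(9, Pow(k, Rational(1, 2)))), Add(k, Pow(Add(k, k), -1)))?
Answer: Add(23728, Mul(Rational(1, 26), Pow(Add(-1695746, Mul(-237354, I, Pow(39, Rational(1, 2)))), Rational(1, 2)))) ≈ Add(23748., Mul(-54.038, I))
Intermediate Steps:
Function('r')(k) = Mul(Add(k, Mul(Rational(1, 2), Pow(k, -1))), Add(k, Mul(9, Pow(k, Rational(1, 2))))) (Function('r')(k) = Mul(Add(k, Mul(9, Pow(k, Rational(1, 2)))), Add(k, Pow(Mul(2, k), -1))) = Mul(Add(k, Mul(9, Pow(k, Rational(1, 2)))), Add(k, Mul(Rational(1, 2), Pow(k, -1)))) = Mul(Add(k, Mul(Rational(1, 2), Pow(k, -1))), Add(k, Mul(9, Pow(k, Rational(1, 2))))))
Add(Add(Pow(Add(-4030, Function('r')(Add(-52, 13))), Rational(1, 2)), 5006), 18722) = Add(Add(Pow(Add(-4030, Add(Rational(1, 2), Pow(Add(-52, 13), 2), Mul(9, Pow(Add(-52, 13), Rational(3, 2))), Mul(Rational(9, 2), Pow(Add(-52, 13), Rational(-1, 2))))), Rational(1, 2)), 5006), 18722) = Add(Add(Pow(Add(-4030, Add(Rational(1, 2), Pow(-39, 2), Mul(9, Pow(-39, Rational(3, 2))), Mul(Rational(9, 2), Pow(-39, Rational(-1, 2))))), Rational(1, 2)), 5006), 18722) = Add(Add(Pow(Add(-4030, Add(Rational(1, 2), 1521, Mul(9, Mul(-39, I, Pow(39, Rational(1, 2)))), Mul(Rational(9, 2), Mul(Rational(-1, 39), I, Pow(39, Rational(1, 2)))))), Rational(1, 2)), 5006), 18722) = Add(Add(Pow(Add(-4030, Add(Rational(1, 2), 1521, Mul(-351, I, Pow(39, Rational(1, 2))), Mul(Rational(-3, 26), I, Pow(39, Rational(1, 2))))), Rational(1, 2)), 5006), 18722) = Add(Add(Pow(Add(-4030, Add(Rational(3043, 2), Mul(Rational(-9129, 26), I, Pow(39, Rational(1, 2))))), Rational(1, 2)), 5006), 18722) = Add(Add(Pow(Add(Rational(-5017, 2), Mul(Rational(-9129, 26), I, Pow(39, Rational(1, 2)))), Rational(1, 2)), 5006), 18722) = Add(Add(5006, Pow(Add(Rational(-5017, 2), Mul(Rational(-9129, 26), I, Pow(39, Rational(1, 2)))), Rational(1, 2))), 18722) = Add(23728, Pow(Add(Rational(-5017, 2), Mul(Rational(-9129, 26), I, Pow(39, Rational(1, 2)))), Rational(1, 2)))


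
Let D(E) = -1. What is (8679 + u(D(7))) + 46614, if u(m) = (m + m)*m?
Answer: 55295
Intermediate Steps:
u(m) = 2*m² (u(m) = (2*m)*m = 2*m²)
(8679 + u(D(7))) + 46614 = (8679 + 2*(-1)²) + 46614 = (8679 + 2*1) + 46614 = (8679 + 2) + 46614 = 8681 + 46614 = 55295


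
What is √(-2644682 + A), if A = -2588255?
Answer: I*√5232937 ≈ 2287.6*I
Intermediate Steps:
√(-2644682 + A) = √(-2644682 - 2588255) = √(-5232937) = I*√5232937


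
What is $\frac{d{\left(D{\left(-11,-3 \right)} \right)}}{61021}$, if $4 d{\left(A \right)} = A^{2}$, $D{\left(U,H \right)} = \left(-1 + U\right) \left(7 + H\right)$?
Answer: $\frac{576}{61021} \approx 0.0094394$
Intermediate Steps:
$d{\left(A \right)} = \frac{A^{2}}{4}$
$\frac{d{\left(D{\left(-11,-3 \right)} \right)}}{61021} = \frac{\frac{1}{4} \left(-7 - -3 + 7 \left(-11\right) - -33\right)^{2}}{61021} = \frac{\left(-7 + 3 - 77 + 33\right)^{2}}{4} \cdot \frac{1}{61021} = \frac{\left(-48\right)^{2}}{4} \cdot \frac{1}{61021} = \frac{1}{4} \cdot 2304 \cdot \frac{1}{61021} = 576 \cdot \frac{1}{61021} = \frac{576}{61021}$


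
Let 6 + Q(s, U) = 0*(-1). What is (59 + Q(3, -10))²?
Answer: 2809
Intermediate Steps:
Q(s, U) = -6 (Q(s, U) = -6 + 0*(-1) = -6 + 0 = -6)
(59 + Q(3, -10))² = (59 - 6)² = 53² = 2809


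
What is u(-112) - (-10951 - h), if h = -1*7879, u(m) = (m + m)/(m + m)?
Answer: 3073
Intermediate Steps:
u(m) = 1 (u(m) = (2*m)/((2*m)) = (2*m)*(1/(2*m)) = 1)
h = -7879
u(-112) - (-10951 - h) = 1 - (-10951 - 1*(-7879)) = 1 - (-10951 + 7879) = 1 - 1*(-3072) = 1 + 3072 = 3073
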